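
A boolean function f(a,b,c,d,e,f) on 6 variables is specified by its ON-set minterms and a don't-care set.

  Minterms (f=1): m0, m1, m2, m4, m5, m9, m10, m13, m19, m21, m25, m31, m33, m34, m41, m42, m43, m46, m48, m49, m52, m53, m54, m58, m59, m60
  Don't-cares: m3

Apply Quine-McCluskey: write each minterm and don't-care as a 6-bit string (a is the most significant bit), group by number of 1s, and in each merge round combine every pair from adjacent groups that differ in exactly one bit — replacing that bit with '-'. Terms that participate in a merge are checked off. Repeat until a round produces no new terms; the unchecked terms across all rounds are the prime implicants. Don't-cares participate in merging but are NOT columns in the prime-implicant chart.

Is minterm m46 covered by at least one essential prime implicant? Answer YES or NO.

YES

[col 0] 000000*, 000001*, 000010*, 000011*, 000100*, 000101*, 001001*, 001010*, 001101*, 010011*, 010101*, 011001*, 011111, 100001*, 100010*, 101001*, 101010*, 101011*, 101110*, 110000*, 110001*, 110100*, 110101*, 110110*, 111010*, 111011*, 111100*
[col 1] -00001*, -00010*, -01001*, -01010*, -10101, 0-0011, 0-0101, 0-1001, 00-001*, 00-010*, 00-101*, 000-00*, 000-01*, 0000-0*, 0000-1*, 00000-*, 00001-*, 00010-*, 001-01*, 1-0001, 1-1010*, 1-1011*, 10-001*, 10-010*, 101-10, 1010-1, 10101-*, 11-100, 110-00*, 110-01*, 11000-*, 1101-0, 11010-*, 11101-*
[col 2] -0-001, -0-010, 00--01, 000-0-, 0000--, 1-101-, 110-0-
Prime implicants: -0-001, -0-010, -10101, 0-0011, 0-0101, 0-1001, 00--01, 000-0-, 0000--, 011111, 1-0001, 1-101-, 101-10, 1010-1, 11-100, 110-0-, 1101-0
PI chart (minterm → PIs covering it):
  0 | 000-0-,0000--
  1 | -0-001,00--01,000-0-,0000--
  2 | -0-010,0000--
  4 | 000-0-  (sole → essential)
  5 | 0-0101,00--01,000-0-
  9 | -0-001,0-1001,00--01
  10 | -0-010  (sole → essential)
  13 | 00--01  (sole → essential)
  19 | 0-0011  (sole → essential)
  21 | -10101,0-0101
  25 | 0-1001  (sole → essential)
  31 | 011111  (sole → essential)
  33 | -0-001,1-0001
  34 | -0-010  (sole → essential)
  41 | -0-001,1010-1
  42 | -0-010,1-101-,101-10
  43 | 1-101-,1010-1
  46 | 101-10  (sole → essential)
  48 | 110-0-  (sole → essential)
  49 | 1-0001,110-0-
  52 | 11-100,110-0-,1101-0
  53 | -10101,110-0-
  54 | 1101-0  (sole → essential)
  58 | 1-101-  (sole → essential)
  59 | 1-101-  (sole → essential)
  60 | 11-100  (sole → essential)
Essential prime implicants: -0-010, 0-0011, 0-1001, 00--01, 000-0-, 011111, 1-101-, 101-10, 11-100, 110-0-, 1101-0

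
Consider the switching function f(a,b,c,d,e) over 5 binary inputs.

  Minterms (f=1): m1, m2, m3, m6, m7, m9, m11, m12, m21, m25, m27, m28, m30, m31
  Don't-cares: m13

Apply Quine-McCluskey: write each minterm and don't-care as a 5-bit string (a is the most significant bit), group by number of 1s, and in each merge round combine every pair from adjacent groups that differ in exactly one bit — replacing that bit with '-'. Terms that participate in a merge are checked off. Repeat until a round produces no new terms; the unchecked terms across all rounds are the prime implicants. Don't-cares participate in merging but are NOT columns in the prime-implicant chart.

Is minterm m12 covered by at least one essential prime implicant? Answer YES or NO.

size-2^0 implicants → 00001(✓)  00010(✓)  00011(✓)  00110(✓)  00111(✓)  01001(✓)  01011(✓)  01100(✓)  01101(✓)  10101  11001(✓)  11011(✓)  11100(✓)  11110(✓)  11111(✓)
size-2^1 implicants → -1001(✓)  -1011(✓)  -1100  0-001(✓)  0-011(✓)  00-10(✓)  00-11(✓)  000-1(✓)  0001-(✓)  0011-(✓)  01-01  010-1(✓)  0110-  11-11  110-1(✓)  111-0  1111-
size-2^2 implicants → -10-1  0-0-1  00-1-
Unchecked terms (primes): -10-1, -1100, 0-0-1, 00-1-, 01-01, 0110-, 10101, 11-11, 111-0, 1111-
Minterm coverage:
  m1 ⊆ 0-0-1 [E]
  m2 ⊆ 00-1- [E]
  m3 ⊆ 0-0-1,00-1-
  m6 ⊆ 00-1- [E]
  m7 ⊆ 00-1- [E]
  m9 ⊆ -10-1,0-0-1,01-01
  m11 ⊆ -10-1,0-0-1
  m12 ⊆ -1100,0110-
  m21 ⊆ 10101 [E]
  m25 ⊆ -10-1 [E]
  m27 ⊆ -10-1,11-11
  m28 ⊆ -1100,111-0
  m30 ⊆ 111-0,1111-
  m31 ⊆ 11-11,1111-
E = {-10-1, 0-0-1, 00-1-, 10101}

NO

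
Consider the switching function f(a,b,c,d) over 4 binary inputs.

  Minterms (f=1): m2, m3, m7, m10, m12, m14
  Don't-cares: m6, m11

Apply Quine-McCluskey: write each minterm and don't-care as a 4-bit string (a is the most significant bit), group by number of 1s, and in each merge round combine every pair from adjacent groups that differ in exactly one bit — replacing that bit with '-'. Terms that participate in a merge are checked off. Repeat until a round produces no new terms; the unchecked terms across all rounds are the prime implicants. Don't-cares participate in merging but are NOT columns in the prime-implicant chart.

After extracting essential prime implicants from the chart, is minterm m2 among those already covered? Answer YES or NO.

size-2^0 implicants → 0010(✓)  0011(✓)  0110(✓)  0111(✓)  1010(✓)  1011(✓)  1100(✓)  1110(✓)
size-2^1 implicants → -010(✓)  -011(✓)  -110(✓)  0-10(✓)  0-11(✓)  001-(✓)  011-(✓)  1-10(✓)  101-(✓)  11-0
size-2^2 implicants → --10  -01-  0-1-
Unchecked terms (primes): --10, -01-, 0-1-, 11-0
Minterm coverage:
  m2 ⊆ --10,-01-,0-1-
  m3 ⊆ -01-,0-1-
  m7 ⊆ 0-1- [E]
  m10 ⊆ --10,-01-
  m12 ⊆ 11-0 [E]
  m14 ⊆ --10,11-0
E = {0-1-, 11-0}

YES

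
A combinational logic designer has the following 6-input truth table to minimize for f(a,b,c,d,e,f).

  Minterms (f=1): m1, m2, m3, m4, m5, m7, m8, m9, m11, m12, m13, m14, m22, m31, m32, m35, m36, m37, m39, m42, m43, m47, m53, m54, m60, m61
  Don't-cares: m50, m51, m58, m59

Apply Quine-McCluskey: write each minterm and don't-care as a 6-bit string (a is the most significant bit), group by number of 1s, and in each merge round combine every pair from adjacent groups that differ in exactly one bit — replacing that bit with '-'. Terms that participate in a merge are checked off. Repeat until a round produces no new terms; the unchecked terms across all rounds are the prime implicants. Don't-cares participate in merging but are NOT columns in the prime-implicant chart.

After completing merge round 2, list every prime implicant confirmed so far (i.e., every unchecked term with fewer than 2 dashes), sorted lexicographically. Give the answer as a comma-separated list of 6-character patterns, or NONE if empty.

-10110, 00001-, 0011-0, 011111, 1-0101, 100-00, 11-101, 110-10, 11110-

size-2^0 implicants → 000001(✓)  000010(✓)  000011(✓)  000100(✓)  000101(✓)  000111(✓)  001000(✓)  001001(✓)  001011(✓)  001100(✓)  001101(✓)  001110(✓)  010110(✓)  011111  100000(✓)  100011(✓)  100100(✓)  100101(✓)  100111(✓)  101010(✓)  101011(✓)  101111(✓)  110010(✓)  110011(✓)  110101(✓)  110110(✓)  111010(✓)  111011(✓)  111100(✓)  111101(✓)
size-2^1 implicants → -00011(✓)  -00100(✓)  -00101(✓)  -00111(✓)  -01011(✓)  -10110  00-001(✓)  00-011(✓)  00-100(✓)  00-101(✓)  000-01(✓)  000-11(✓)  0000-1(✓)  00001-  0001-1(✓)  00010-(✓)  001-00(✓)  001-01(✓)  0010-1(✓)  00100-(✓)  0011-0  00110-(✓)  1-0011(✓)  1-0101  1-1010(✓)  1-1011(✓)  10-011(✓)  10-111(✓)  100-00  100-11(✓)  1001-1(✓)  10010-(✓)  101-11(✓)  10101-(✓)  11-010(✓)  11-011(✓)  11-101  110-10  11001-(✓)  11101-(✓)  11110-
size-2^2 implicants → -0-011  -00-11  -001-1  -0010-  00--01  00-0-1  00-10-  000--1  001-0-  1--011  1-101-  10--11  11-01-
Unchecked terms (primes): -0-011, -00-11, -001-1, -0010-, -10110, 00--01, 00-0-1, 00-10-, 000--1, 00001-, 001-0-, 0011-0, 011111, 1--011, 1-0101, 1-101-, 10--11, 100-00, 11-01-, 11-101, 110-10, 11110-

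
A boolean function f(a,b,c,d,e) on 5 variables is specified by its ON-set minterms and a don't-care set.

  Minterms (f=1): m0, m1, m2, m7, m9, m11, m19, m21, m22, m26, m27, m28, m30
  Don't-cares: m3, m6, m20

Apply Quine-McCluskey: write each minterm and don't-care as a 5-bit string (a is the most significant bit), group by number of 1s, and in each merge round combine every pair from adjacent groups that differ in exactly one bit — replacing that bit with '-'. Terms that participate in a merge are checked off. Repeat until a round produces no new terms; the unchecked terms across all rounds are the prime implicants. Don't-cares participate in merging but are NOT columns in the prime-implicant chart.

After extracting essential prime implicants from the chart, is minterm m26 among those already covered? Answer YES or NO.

NO

size-2^0 implicants → 00000(✓)  00001(✓)  00010(✓)  00011(✓)  00110(✓)  00111(✓)  01001(✓)  01011(✓)  10011(✓)  10100(✓)  10101(✓)  10110(✓)  11010(✓)  11011(✓)  11100(✓)  11110(✓)
size-2^1 implicants → -0011(✓)  -0110  -1011(✓)  0-001(✓)  0-011(✓)  00-10(✓)  00-11(✓)  000-0(✓)  000-1(✓)  0000-(✓)  0001-(✓)  0011-(✓)  010-1(✓)  1-011(✓)  1-100(✓)  1-110(✓)  101-0(✓)  1010-  11-10  1101-  111-0(✓)
size-2^2 implicants → --011  0-0-1  00-1-  000--  1-1-0
Unchecked terms (primes): --011, -0110, 0-0-1, 00-1-, 000--, 1-1-0, 1010-, 11-10, 1101-
Minterm coverage:
  m0 ⊆ 000-- [E]
  m1 ⊆ 0-0-1,000--
  m2 ⊆ 00-1-,000--
  m7 ⊆ 00-1- [E]
  m9 ⊆ 0-0-1 [E]
  m11 ⊆ --011,0-0-1
  m19 ⊆ --011 [E]
  m21 ⊆ 1010- [E]
  m22 ⊆ -0110,1-1-0
  m26 ⊆ 11-10,1101-
  m27 ⊆ --011,1101-
  m28 ⊆ 1-1-0 [E]
  m30 ⊆ 1-1-0,11-10
E = {--011, 0-0-1, 00-1-, 000--, 1-1-0, 1010-}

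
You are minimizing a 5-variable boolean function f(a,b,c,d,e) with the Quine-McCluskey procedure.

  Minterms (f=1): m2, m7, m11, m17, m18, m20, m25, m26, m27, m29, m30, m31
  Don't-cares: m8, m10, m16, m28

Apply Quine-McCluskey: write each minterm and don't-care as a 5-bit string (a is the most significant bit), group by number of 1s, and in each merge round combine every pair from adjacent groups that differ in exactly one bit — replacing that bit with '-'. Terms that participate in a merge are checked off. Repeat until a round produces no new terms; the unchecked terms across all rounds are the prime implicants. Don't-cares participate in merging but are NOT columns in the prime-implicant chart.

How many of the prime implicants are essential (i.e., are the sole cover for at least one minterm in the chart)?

3

size-2^0 implicants → 00010(✓)  00111  01000(✓)  01010(✓)  01011(✓)  10000(✓)  10001(✓)  10010(✓)  10100(✓)  11001(✓)  11010(✓)  11011(✓)  11100(✓)  11101(✓)  11110(✓)  11111(✓)
size-2^1 implicants → -0010(✓)  -1010(✓)  -1011(✓)  0-010(✓)  010-0  0101-(✓)  1-001  1-010(✓)  1-100  10-00  100-0  1000-  11-01(✓)  11-10(✓)  11-11(✓)  110-1(✓)  1101-(✓)  111-0(✓)  111-1(✓)  1110-(✓)  1111-(✓)
size-2^2 implicants → --010  -101-  11--1  11-1-  111--
Unchecked terms (primes): --010, -101-, 00111, 010-0, 1-001, 1-100, 10-00, 100-0, 1000-, 11--1, 11-1-, 111--
Minterm coverage:
  m2 ⊆ --010 [E]
  m7 ⊆ 00111 [E]
  m11 ⊆ -101- [E]
  m17 ⊆ 1-001,1000-
  m18 ⊆ --010,100-0
  m20 ⊆ 1-100,10-00
  m25 ⊆ 1-001,11--1
  m26 ⊆ --010,-101-,11-1-
  m27 ⊆ -101-,11--1,11-1-
  m29 ⊆ 11--1,111--
  m30 ⊆ 11-1-,111--
  m31 ⊆ 11--1,11-1-,111--
E = {--010, -101-, 00111}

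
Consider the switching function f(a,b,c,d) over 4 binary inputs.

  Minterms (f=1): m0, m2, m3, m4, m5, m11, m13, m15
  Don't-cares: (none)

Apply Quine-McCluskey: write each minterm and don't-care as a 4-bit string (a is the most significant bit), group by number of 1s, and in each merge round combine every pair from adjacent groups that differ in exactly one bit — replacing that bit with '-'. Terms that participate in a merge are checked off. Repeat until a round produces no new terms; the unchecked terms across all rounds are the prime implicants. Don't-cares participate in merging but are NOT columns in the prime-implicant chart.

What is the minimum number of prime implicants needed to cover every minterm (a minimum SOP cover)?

4

[col 0] 0000*, 0010*, 0011*, 0100*, 0101*, 1011*, 1101*, 1111*
[col 1] -011, -101, 0-00, 00-0, 001-, 010-, 1-11, 11-1
Prime implicants: -011, -101, 0-00, 00-0, 001-, 010-, 1-11, 11-1
PI chart (minterm → PIs covering it):
  0 | 0-00,00-0
  2 | 00-0,001-
  3 | -011,001-
  4 | 0-00,010-
  5 | -101,010-
  11 | -011,1-11
  13 | -101,11-1
  15 | 1-11,11-1
(no essential prime implicants)
Petrick residual → -011, 00-0, 010-, 11-1
Minimum SOP uses 4 PIs: b'cd + a'b'd' + a'bc' + abd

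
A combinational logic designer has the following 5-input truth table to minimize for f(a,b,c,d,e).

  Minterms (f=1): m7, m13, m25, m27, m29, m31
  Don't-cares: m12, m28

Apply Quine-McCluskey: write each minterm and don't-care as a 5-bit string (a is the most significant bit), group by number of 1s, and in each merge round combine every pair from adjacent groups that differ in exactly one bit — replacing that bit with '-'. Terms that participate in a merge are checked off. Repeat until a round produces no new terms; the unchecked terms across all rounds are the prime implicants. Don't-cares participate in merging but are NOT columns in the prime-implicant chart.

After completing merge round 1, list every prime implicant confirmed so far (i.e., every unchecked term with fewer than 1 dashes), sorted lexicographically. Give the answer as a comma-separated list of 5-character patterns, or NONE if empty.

[col 0] 00111, 01100*, 01101*, 11001*, 11011*, 11100*, 11101*, 11111*
[col 1] -1100*, -1101*, 0110-*, 11-01*, 11-11*, 110-1*, 111-1*, 1110-*
[col 2] -110-, 11--1
Prime implicants: -110-, 00111, 11--1

00111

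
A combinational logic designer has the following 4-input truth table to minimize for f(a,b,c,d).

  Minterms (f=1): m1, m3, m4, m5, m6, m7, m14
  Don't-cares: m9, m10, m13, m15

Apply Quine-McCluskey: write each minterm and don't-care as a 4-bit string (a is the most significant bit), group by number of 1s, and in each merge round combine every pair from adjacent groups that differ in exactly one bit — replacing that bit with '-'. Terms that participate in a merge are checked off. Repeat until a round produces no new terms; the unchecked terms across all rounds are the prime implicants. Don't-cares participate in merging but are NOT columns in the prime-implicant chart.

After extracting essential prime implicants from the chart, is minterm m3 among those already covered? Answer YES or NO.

Round 0: 0001✓ 0011✓ 0100✓ 0101✓ 0110✓ 0111✓ 1001✓ 1010✓ 1101✓ 1110✓ 1111✓
Round 1: -001✓ -101✓ -110✓ -111✓ 0-01✓ 0-11✓ 00-1✓ 01-0✓ 01-1✓ 010-✓ 011-✓ 1-01✓ 1-10 11-1✓ 111-✓
Round 2: --01 -1-1 -11- 0--1 01--
PIs = {--01, -1-1, -11-, 0--1, 01--, 1-10}
Coverage chart:
  m1: --01,0--1
  m3: 0--1 ←essential
  m4: 01-- ←essential
  m5: --01,-1-1,0--1,01--
  m6: -11-,01--
  m7: -1-1,-11-,0--1,01--
  m14: -11-,1-10
Essential: 0--1, 01--

YES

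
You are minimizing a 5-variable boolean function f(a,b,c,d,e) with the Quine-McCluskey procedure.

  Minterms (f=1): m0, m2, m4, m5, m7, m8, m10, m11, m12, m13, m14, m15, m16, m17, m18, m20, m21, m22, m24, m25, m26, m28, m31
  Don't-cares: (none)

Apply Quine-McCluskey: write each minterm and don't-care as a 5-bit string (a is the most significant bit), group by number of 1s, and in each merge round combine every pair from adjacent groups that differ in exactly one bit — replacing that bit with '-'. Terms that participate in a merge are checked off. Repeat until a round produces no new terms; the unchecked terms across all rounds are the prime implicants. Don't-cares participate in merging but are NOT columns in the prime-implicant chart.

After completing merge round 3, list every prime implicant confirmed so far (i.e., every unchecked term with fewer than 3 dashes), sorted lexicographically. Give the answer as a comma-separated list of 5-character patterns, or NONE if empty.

-010-, -1111, 0-1-1, 0-10-, 01--0, 01-1-, 011--, 1-00-, 10--0, 10-0-

[col 0] 00000*, 00010*, 00100*, 00101*, 00111*, 01000*, 01010*, 01011*, 01100*, 01101*, 01110*, 01111*, 10000*, 10001*, 10010*, 10100*, 10101*, 10110*, 11000*, 11001*, 11010*, 11100*, 11111*
[col 1] -0000*, -0010*, -0100*, -0101*, -1000*, -1010*, -1100*, -1111, 0-000*, 0-010*, 0-100*, 0-101*, 0-111*, 00-00*, 000-0*, 001-1*, 0010-*, 01-00*, 01-10*, 01-11*, 010-0*, 0101-*, 011-0*, 011-1*, 0110-*, 0111-*, 1-000*, 1-001*, 1-010*, 1-100*, 10-00*, 10-01*, 10-10*, 100-0*, 1000-*, 101-0*, 1010-*, 11-00*, 110-0*, 1100-*
[col 2] --000*, --010*, --100*, -0-00*, -00-0*, -010-, -1-00*, -10-0*, 0--00*, 0-0-0*, 0-1-1, 0-10-, 01--0, 01-1-, 011--, 1--00*, 1-0-0*, 1-00-, 10--0, 10-0-
[col 3] ---00, --0-0
Prime implicants: ---00, --0-0, -010-, -1111, 0-1-1, 0-10-, 01--0, 01-1-, 011--, 1-00-, 10--0, 10-0-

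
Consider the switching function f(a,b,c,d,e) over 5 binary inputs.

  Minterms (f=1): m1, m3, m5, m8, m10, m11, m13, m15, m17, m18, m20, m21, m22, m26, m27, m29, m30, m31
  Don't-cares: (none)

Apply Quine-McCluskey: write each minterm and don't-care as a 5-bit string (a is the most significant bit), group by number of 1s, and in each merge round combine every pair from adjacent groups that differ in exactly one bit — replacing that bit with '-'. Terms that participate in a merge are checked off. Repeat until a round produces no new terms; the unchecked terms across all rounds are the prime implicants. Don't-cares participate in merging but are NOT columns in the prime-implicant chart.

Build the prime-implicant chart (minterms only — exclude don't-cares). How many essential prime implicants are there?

3

Round 0: 00001✓ 00011✓ 00101✓ 01000✓ 01010✓ 01011✓ 01101✓ 01111✓ 10001✓ 10010✓ 10100✓ 10101✓ 10110✓ 11010✓ 11011✓ 11101✓ 11110✓ 11111✓
Round 1: -0001✓ -0101✓ -1010✓ -1011✓ -1101✓ -1111✓ 0-011 0-101✓ 00-01✓ 000-1 01-11✓ 010-0 0101-✓ 011-1✓ 1-010✓ 1-101✓ 1-110✓ 10-01✓ 10-10✓ 101-0 1010- 11-10✓ 11-11✓ 1101-✓ 111-1✓ 1111-✓
Round 2: --101 -0-01 -1-11 -101- -11-1 1--10 11-1-
PIs = {--101, -0-01, -1-11, -101-, -11-1, 0-011, 000-1, 010-0, 1--10, 101-0, 1010-, 11-1-}
Coverage chart:
  m1: -0-01,000-1
  m3: 0-011,000-1
  m5: --101,-0-01
  m8: 010-0 ←essential
  m10: -101-,010-0
  m11: -1-11,-101-,0-011
  m13: --101,-11-1
  m15: -1-11,-11-1
  m17: -0-01 ←essential
  m18: 1--10 ←essential
  m20: 101-0,1010-
  m21: --101,-0-01,1010-
  m22: 1--10,101-0
  m26: -101-,1--10,11-1-
  m27: -1-11,-101-,11-1-
  m29: --101,-11-1
  m30: 1--10,11-1-
  m31: -1-11,-11-1,11-1-
Essential: -0-01, 010-0, 1--10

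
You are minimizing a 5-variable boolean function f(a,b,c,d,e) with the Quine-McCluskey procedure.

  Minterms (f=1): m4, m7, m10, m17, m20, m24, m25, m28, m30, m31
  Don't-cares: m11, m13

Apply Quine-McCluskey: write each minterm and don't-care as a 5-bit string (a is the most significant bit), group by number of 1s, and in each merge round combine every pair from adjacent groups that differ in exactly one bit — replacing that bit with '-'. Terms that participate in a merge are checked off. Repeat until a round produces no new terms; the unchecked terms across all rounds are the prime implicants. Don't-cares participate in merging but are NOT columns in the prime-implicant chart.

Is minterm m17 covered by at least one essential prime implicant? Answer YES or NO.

Round 0: 00100✓ 00111 01010✓ 01011✓ 01101 10001✓ 10100✓ 11000✓ 11001✓ 11100✓ 11110✓ 11111✓
Round 1: -0100 0101- 1-001 1-100 11-00 1100- 111-0 1111-
PIs = {-0100, 00111, 0101-, 01101, 1-001, 1-100, 11-00, 1100-, 111-0, 1111-}
Coverage chart:
  m4: -0100 ←essential
  m7: 00111 ←essential
  m10: 0101- ←essential
  m17: 1-001 ←essential
  m20: -0100,1-100
  m24: 11-00,1100-
  m25: 1-001,1100-
  m28: 1-100,11-00,111-0
  m30: 111-0,1111-
  m31: 1111- ←essential
Essential: -0100, 00111, 0101-, 1-001, 1111-

YES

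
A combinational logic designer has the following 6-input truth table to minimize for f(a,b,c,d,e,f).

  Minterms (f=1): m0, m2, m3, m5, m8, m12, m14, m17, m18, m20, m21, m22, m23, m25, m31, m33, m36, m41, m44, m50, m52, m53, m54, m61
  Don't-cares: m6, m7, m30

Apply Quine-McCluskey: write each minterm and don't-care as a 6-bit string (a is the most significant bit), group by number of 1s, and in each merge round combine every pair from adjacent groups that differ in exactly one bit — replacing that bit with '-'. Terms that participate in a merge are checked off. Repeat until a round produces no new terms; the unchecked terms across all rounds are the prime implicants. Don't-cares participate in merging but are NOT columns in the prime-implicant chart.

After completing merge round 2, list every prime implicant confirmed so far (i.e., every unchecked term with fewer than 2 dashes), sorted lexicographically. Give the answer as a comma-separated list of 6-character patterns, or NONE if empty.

Round 0: 000000✓ 000010✓ 000011✓ 000101✓ 000110✓ 000111✓ 001000✓ 001100✓ 001110✓ 010001✓ 010010✓ 010100✓ 010101✓ 010110✓ 010111✓ 011001✓ 011110✓ 011111✓ 100001✓ 100100✓ 101001✓ 101100✓ 110010✓ 110100✓ 110101✓ 110110✓ 111101✓
Round 1: -01100 -10010✓ -10100✓ -10101✓ -10110✓ 0-0010✓ 0-0101✓ 0-0110✓ 0-0111✓ 0-1110✓ 00-000 00-110✓ 000-10✓ 000-11✓ 0000-0 00001-✓ 0001-1✓ 00011-✓ 001-00 0011-0 01-001 01-110✓ 01-111✓ 010-01 010-10✓ 0101-0✓ 0101-1✓ 01010-✓ 01011-✓ 01111-✓ 1-0100 10-001 10-100 11-101 110-10✓ 1101-0✓ 11010-✓
Round 2: -10-10 -101-0 -1010- 0--110 0-0-10 0-01-1 0-011- 000-1- 01-11- 0101--
PIs = {-01100, -10-10, -101-0, -1010-, 0--110, 0-0-10, 0-01-1, 0-011-, 00-000, 000-1-, 0000-0, 001-00, 0011-0, 01-001, 01-11-, 010-01, 0101--, 1-0100, 10-001, 10-100, 11-101}

-01100, 00-000, 0000-0, 001-00, 0011-0, 01-001, 010-01, 1-0100, 10-001, 10-100, 11-101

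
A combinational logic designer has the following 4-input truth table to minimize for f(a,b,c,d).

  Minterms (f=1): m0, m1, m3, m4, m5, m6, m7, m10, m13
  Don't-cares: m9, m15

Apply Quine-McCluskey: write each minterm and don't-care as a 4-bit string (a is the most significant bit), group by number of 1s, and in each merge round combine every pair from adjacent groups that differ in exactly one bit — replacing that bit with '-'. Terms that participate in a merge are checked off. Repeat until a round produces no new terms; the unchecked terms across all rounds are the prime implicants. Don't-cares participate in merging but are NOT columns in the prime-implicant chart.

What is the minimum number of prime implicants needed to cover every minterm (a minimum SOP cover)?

5

Round 0: 0000✓ 0001✓ 0011✓ 0100✓ 0101✓ 0110✓ 0111✓ 1001✓ 1010 1101✓ 1111✓
Round 1: -001✓ -101✓ -111✓ 0-00✓ 0-01✓ 0-11✓ 00-1✓ 000-✓ 01-0✓ 01-1✓ 010-✓ 011-✓ 1-01✓ 11-1✓
Round 2: --01 -1-1 0--1 0-0- 01--
PIs = {--01, -1-1, 0--1, 0-0-, 01--, 1010}
Coverage chart:
  m0: 0-0- ←essential
  m1: --01,0--1,0-0-
  m3: 0--1 ←essential
  m4: 0-0-,01--
  m5: --01,-1-1,0--1,0-0-,01--
  m6: 01-- ←essential
  m7: -1-1,0--1,01--
  m10: 1010 ←essential
  m13: --01,-1-1
Essential: 0--1, 0-0-, 01--, 1010
Petrick residual → --01
Min cover (5 terms): c'd + a'd + a'c' + a'b + ab'cd'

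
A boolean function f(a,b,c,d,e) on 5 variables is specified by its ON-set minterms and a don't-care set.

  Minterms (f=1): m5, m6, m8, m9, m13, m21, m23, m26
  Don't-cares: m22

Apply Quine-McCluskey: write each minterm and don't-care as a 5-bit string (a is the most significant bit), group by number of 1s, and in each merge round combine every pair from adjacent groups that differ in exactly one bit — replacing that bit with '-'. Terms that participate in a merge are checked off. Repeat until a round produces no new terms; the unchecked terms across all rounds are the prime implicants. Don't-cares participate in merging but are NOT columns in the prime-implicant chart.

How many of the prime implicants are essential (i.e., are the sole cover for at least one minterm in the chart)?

size-2^0 implicants → 00101(✓)  00110(✓)  01000(✓)  01001(✓)  01101(✓)  10101(✓)  10110(✓)  10111(✓)  11010
size-2^1 implicants → -0101  -0110  0-101  01-01  0100-  101-1  1011-
Unchecked terms (primes): -0101, -0110, 0-101, 01-01, 0100-, 101-1, 1011-, 11010
Minterm coverage:
  m5 ⊆ -0101,0-101
  m6 ⊆ -0110 [E]
  m8 ⊆ 0100- [E]
  m9 ⊆ 01-01,0100-
  m13 ⊆ 0-101,01-01
  m21 ⊆ -0101,101-1
  m23 ⊆ 101-1,1011-
  m26 ⊆ 11010 [E]
E = {-0110, 0100-, 11010}

3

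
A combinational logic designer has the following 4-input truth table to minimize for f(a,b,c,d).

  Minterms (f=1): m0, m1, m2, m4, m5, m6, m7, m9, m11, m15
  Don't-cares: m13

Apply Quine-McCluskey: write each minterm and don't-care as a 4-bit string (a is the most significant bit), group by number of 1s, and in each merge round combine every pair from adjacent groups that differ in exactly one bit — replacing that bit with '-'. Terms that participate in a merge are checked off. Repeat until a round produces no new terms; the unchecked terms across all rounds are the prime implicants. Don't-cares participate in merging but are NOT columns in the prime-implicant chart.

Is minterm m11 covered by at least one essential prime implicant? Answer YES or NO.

size-2^0 implicants → 0000(✓)  0001(✓)  0010(✓)  0100(✓)  0101(✓)  0110(✓)  0111(✓)  1001(✓)  1011(✓)  1101(✓)  1111(✓)
size-2^1 implicants → -001(✓)  -101(✓)  -111(✓)  0-00(✓)  0-01(✓)  0-10(✓)  00-0(✓)  000-(✓)  01-0(✓)  01-1(✓)  010-(✓)  011-(✓)  1-01(✓)  1-11(✓)  10-1(✓)  11-1(✓)
size-2^2 implicants → --01  -1-1  0--0  0-0-  01--  1--1
Unchecked terms (primes): --01, -1-1, 0--0, 0-0-, 01--, 1--1
Minterm coverage:
  m0 ⊆ 0--0,0-0-
  m1 ⊆ --01,0-0-
  m2 ⊆ 0--0 [E]
  m4 ⊆ 0--0,0-0-,01--
  m5 ⊆ --01,-1-1,0-0-,01--
  m6 ⊆ 0--0,01--
  m7 ⊆ -1-1,01--
  m9 ⊆ --01,1--1
  m11 ⊆ 1--1 [E]
  m15 ⊆ -1-1,1--1
E = {0--0, 1--1}

YES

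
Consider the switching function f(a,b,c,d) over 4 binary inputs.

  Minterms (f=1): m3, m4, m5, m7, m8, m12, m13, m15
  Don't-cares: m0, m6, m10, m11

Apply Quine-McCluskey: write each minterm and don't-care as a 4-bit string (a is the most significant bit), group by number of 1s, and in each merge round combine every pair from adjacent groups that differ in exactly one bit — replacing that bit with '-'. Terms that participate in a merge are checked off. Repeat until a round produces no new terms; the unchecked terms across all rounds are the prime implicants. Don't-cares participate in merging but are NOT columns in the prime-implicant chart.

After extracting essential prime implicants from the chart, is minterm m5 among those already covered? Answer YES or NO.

[col 0] 0000*, 0011*, 0100*, 0101*, 0110*, 0111*, 1000*, 1010*, 1011*, 1100*, 1101*, 1111*
[col 1] -000*, -011*, -100*, -101*, -111*, 0-00*, 0-11*, 01-0*, 01-1*, 010-*, 011-*, 1-00*, 1-11*, 10-0, 101-, 11-1*, 110-*
[col 2] --00, --11, -1-1, -10-, 01--
Prime implicants: --00, --11, -1-1, -10-, 01--, 10-0, 101-
PI chart (minterm → PIs covering it):
  3 | --11  (sole → essential)
  4 | --00,-10-,01--
  5 | -1-1,-10-,01--
  7 | --11,-1-1,01--
  8 | --00,10-0
  12 | --00,-10-
  13 | -1-1,-10-
  15 | --11,-1-1
Essential prime implicants: --11

NO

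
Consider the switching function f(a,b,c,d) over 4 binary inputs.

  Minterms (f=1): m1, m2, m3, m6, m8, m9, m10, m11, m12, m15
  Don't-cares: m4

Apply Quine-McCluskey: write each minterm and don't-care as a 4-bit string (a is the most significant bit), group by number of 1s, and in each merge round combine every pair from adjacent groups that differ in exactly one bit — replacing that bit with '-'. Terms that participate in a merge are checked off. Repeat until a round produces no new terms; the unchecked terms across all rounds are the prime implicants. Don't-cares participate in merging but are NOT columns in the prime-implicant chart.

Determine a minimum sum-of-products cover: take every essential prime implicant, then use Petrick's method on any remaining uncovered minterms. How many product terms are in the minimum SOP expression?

5

size-2^0 implicants → 0001(✓)  0010(✓)  0011(✓)  0100(✓)  0110(✓)  1000(✓)  1001(✓)  1010(✓)  1011(✓)  1100(✓)  1111(✓)
size-2^1 implicants → -001(✓)  -010(✓)  -011(✓)  -100  0-10  00-1(✓)  001-(✓)  01-0  1-00  1-11  10-0(✓)  10-1(✓)  100-(✓)  101-(✓)
size-2^2 implicants → -0-1  -01-  10--
Unchecked terms (primes): -0-1, -01-, -100, 0-10, 01-0, 1-00, 1-11, 10--
Minterm coverage:
  m1 ⊆ -0-1 [E]
  m2 ⊆ -01-,0-10
  m3 ⊆ -0-1,-01-
  m6 ⊆ 0-10,01-0
  m8 ⊆ 1-00,10--
  m9 ⊆ -0-1,10--
  m10 ⊆ -01-,10--
  m11 ⊆ -0-1,-01-,1-11,10--
  m12 ⊆ -100,1-00
  m15 ⊆ 1-11 [E]
E = {-0-1, 1-11}
Petrick residual → -01-, 0-10, 1-00
Cover = b'd + b'c + a'cd' + ac'd' + acd  |cover|=5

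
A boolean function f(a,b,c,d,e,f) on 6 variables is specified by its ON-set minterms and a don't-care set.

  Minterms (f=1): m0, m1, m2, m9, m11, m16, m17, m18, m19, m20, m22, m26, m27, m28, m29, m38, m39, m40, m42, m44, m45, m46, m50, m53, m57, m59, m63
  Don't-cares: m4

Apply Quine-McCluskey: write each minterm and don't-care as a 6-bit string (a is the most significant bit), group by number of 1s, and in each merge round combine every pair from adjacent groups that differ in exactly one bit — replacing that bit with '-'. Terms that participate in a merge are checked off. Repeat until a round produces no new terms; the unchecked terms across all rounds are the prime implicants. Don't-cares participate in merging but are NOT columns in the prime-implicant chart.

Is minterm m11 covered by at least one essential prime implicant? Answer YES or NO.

NO

size-2^0 implicants → 000000(✓)  000001(✓)  000010(✓)  000100(✓)  001001(✓)  001011(✓)  010000(✓)  010001(✓)  010010(✓)  010011(✓)  010100(✓)  010110(✓)  011010(✓)  011011(✓)  011100(✓)  011101(✓)  100110(✓)  100111(✓)  101000(✓)  101010(✓)  101100(✓)  101101(✓)  101110(✓)  110010(✓)  110101  111001(✓)  111011(✓)  111111(✓)
size-2^1 implicants → -10010  -11011  0-0000(✓)  0-0001(✓)  0-0010(✓)  0-0100(✓)  0-1011  00-001  000-00(✓)  0000-0(✓)  00000-(✓)  0010-1  01-010(✓)  01-011(✓)  01-100  010-00(✓)  010-10(✓)  0100-0(✓)  0100-1(✓)  01000-(✓)  01001-(✓)  0101-0(✓)  01101-(✓)  01110-  10-110  10011-  101-00(✓)  101-10(✓)  1010-0(✓)  1011-0(✓)  10110-  111-11  1110-1
size-2^2 implicants → 0-0-00  0-00-0  0-000-  01-01-  010--0  0100--  101--0
Unchecked terms (primes): -10010, -11011, 0-0-00, 0-00-0, 0-000-, 0-1011, 00-001, 0010-1, 01-01-, 01-100, 010--0, 0100--, 01110-, 10-110, 10011-, 101--0, 10110-, 110101, 111-11, 1110-1
Minterm coverage:
  m0 ⊆ 0-0-00,0-00-0,0-000-
  m1 ⊆ 0-000-,00-001
  m2 ⊆ 0-00-0 [E]
  m9 ⊆ 00-001,0010-1
  m11 ⊆ 0-1011,0010-1
  m16 ⊆ 0-0-00,0-00-0,0-000-,010--0,0100--
  m17 ⊆ 0-000-,0100--
  m18 ⊆ -10010,0-00-0,01-01-,010--0,0100--
  m19 ⊆ 01-01-,0100--
  m20 ⊆ 0-0-00,01-100,010--0
  m22 ⊆ 010--0 [E]
  m26 ⊆ 01-01- [E]
  m27 ⊆ -11011,0-1011,01-01-
  m28 ⊆ 01-100,01110-
  m29 ⊆ 01110- [E]
  m38 ⊆ 10-110,10011-
  m39 ⊆ 10011- [E]
  m40 ⊆ 101--0 [E]
  m42 ⊆ 101--0 [E]
  m44 ⊆ 101--0,10110-
  m45 ⊆ 10110- [E]
  m46 ⊆ 10-110,101--0
  m50 ⊆ -10010 [E]
  m53 ⊆ 110101 [E]
  m57 ⊆ 1110-1 [E]
  m59 ⊆ -11011,111-11,1110-1
  m63 ⊆ 111-11 [E]
E = {-10010, 0-00-0, 01-01-, 010--0, 01110-, 10011-, 101--0, 10110-, 110101, 111-11, 1110-1}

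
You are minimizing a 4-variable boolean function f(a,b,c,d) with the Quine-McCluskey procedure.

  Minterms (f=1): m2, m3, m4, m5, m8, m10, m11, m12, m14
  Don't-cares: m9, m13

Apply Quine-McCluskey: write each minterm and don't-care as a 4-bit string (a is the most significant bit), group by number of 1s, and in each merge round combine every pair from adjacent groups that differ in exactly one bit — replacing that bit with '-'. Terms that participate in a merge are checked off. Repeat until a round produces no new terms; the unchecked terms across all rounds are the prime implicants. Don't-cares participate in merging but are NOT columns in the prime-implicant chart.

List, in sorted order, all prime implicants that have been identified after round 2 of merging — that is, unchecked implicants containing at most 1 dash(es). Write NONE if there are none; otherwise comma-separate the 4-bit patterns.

NONE

size-2^0 implicants → 0010(✓)  0011(✓)  0100(✓)  0101(✓)  1000(✓)  1001(✓)  1010(✓)  1011(✓)  1100(✓)  1101(✓)  1110(✓)
size-2^1 implicants → -010(✓)  -011(✓)  -100(✓)  -101(✓)  001-(✓)  010-(✓)  1-00(✓)  1-01(✓)  1-10(✓)  10-0(✓)  10-1(✓)  100-(✓)  101-(✓)  11-0(✓)  110-(✓)
size-2^2 implicants → -01-  -10-  1--0  1-0-  10--
Unchecked terms (primes): -01-, -10-, 1--0, 1-0-, 10--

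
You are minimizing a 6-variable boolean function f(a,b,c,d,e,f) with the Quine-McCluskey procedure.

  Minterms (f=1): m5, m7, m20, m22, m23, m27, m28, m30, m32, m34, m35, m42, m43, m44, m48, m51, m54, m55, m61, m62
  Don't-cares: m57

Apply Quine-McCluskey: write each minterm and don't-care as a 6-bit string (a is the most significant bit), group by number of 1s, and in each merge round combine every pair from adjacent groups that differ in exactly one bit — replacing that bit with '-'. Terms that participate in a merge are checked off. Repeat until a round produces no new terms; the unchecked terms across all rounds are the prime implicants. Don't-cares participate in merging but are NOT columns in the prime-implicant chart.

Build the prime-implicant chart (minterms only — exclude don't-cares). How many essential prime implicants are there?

Round 0: 000101✓ 000111✓ 010100✓ 010110✓ 010111✓ 011011 011100✓ 011110✓ 100000✓ 100010✓ 100011✓ 101010✓ 101011✓ 101100 110000✓ 110011✓ 110110✓ 110111✓ 111001✓ 111101✓ 111110✓
Round 1: -10110✓ -10111✓ -11110✓ 0-0111 0001-1 01-100✓ 01-110✓ 0101-0✓ 01011-✓ 0111-0✓ 1-0000 1-0011 10-010✓ 10-011✓ 1000-0 10001-✓ 10101-✓ 11-110✓ 110-11 11011-✓ 111-01
Round 2: -1-110 -1011- 01-1-0 10-01-
PIs = {-1-110, -1011-, 0-0111, 0001-1, 01-1-0, 011011, 1-0000, 1-0011, 10-01-, 1000-0, 101100, 110-11, 111-01}
Coverage chart:
  m5: 0001-1 ←essential
  m7: 0-0111,0001-1
  m20: 01-1-0 ←essential
  m22: -1-110,-1011-,01-1-0
  m23: -1011-,0-0111
  m27: 011011 ←essential
  m28: 01-1-0 ←essential
  m30: -1-110,01-1-0
  m32: 1-0000,1000-0
  m34: 10-01-,1000-0
  m35: 1-0011,10-01-
  m42: 10-01- ←essential
  m43: 10-01- ←essential
  m44: 101100 ←essential
  m48: 1-0000 ←essential
  m51: 1-0011,110-11
  m54: -1-110,-1011-
  m55: -1011-,110-11
  m61: 111-01 ←essential
  m62: -1-110 ←essential
Essential: -1-110, 0001-1, 01-1-0, 011011, 1-0000, 10-01-, 101100, 111-01

8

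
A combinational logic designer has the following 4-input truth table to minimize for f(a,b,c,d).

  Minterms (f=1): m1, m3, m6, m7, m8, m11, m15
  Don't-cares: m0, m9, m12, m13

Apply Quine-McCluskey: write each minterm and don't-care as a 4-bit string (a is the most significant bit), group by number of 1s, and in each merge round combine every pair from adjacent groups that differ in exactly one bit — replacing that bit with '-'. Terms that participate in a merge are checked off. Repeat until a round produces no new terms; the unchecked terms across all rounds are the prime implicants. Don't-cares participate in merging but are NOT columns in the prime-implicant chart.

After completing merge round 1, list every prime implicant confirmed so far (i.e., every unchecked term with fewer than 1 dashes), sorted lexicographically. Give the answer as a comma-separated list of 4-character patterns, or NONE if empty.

[col 0] 0000*, 0001*, 0011*, 0110*, 0111*, 1000*, 1001*, 1011*, 1100*, 1101*, 1111*
[col 1] -000*, -001*, -011*, -111*, 0-11*, 00-1*, 000-*, 011-, 1-00*, 1-01*, 1-11*, 10-1*, 100-*, 11-1*, 110-*
[col 2] --11, -0-1, -00-, 1--1, 1-0-
Prime implicants: --11, -0-1, -00-, 011-, 1--1, 1-0-

NONE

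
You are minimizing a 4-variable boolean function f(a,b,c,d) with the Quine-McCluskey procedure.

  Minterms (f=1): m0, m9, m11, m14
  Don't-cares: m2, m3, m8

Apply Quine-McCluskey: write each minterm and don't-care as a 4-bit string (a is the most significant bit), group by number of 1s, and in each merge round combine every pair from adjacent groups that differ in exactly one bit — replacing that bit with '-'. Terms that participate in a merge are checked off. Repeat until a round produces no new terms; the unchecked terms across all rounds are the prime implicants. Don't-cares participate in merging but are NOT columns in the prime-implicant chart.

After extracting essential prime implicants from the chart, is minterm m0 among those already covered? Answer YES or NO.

NO

size-2^0 implicants → 0000(✓)  0010(✓)  0011(✓)  1000(✓)  1001(✓)  1011(✓)  1110
size-2^1 implicants → -000  -011  00-0  001-  10-1  100-
Unchecked terms (primes): -000, -011, 00-0, 001-, 10-1, 100-, 1110
Minterm coverage:
  m0 ⊆ -000,00-0
  m9 ⊆ 10-1,100-
  m11 ⊆ -011,10-1
  m14 ⊆ 1110 [E]
E = {1110}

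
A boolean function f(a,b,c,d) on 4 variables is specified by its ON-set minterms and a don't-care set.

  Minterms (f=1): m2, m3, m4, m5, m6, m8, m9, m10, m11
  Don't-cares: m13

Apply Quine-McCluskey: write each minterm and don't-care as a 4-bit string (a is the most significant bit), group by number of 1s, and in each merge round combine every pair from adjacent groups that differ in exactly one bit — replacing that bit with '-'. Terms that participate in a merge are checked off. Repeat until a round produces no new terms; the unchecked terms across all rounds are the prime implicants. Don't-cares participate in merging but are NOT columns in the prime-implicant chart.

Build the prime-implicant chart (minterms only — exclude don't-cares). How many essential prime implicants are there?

2

Round 0: 0010✓ 0011✓ 0100✓ 0101✓ 0110✓ 1000✓ 1001✓ 1010✓ 1011✓ 1101✓
Round 1: -010✓ -011✓ -101 0-10 001-✓ 01-0 010- 1-01 10-0✓ 10-1✓ 100-✓ 101-✓
Round 2: -01- 10--
PIs = {-01-, -101, 0-10, 01-0, 010-, 1-01, 10--}
Coverage chart:
  m2: -01-,0-10
  m3: -01- ←essential
  m4: 01-0,010-
  m5: -101,010-
  m6: 0-10,01-0
  m8: 10-- ←essential
  m9: 1-01,10--
  m10: -01-,10--
  m11: -01-,10--
Essential: -01-, 10--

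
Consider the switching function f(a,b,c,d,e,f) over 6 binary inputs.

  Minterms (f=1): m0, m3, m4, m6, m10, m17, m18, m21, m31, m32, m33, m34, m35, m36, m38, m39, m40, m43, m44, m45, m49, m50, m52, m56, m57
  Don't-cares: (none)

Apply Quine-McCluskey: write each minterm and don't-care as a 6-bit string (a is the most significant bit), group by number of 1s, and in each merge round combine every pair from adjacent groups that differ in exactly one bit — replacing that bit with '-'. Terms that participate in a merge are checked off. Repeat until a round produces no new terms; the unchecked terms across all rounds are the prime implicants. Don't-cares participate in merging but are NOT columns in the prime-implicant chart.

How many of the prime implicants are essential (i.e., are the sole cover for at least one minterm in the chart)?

Round 0: 000000✓ 000011✓ 000100✓ 000110✓ 001010 010001✓ 010010✓ 010101✓ 011111 100000✓ 100001✓ 100010✓ 100011✓ 100100✓ 100110✓ 100111✓ 101000✓ 101011✓ 101100✓ 101101✓ 110001✓ 110010✓ 110100✓ 111000✓ 111001✓
Round 1: -00000✓ -00011 -00100✓ -00110✓ -10001 -10010 000-00✓ 0001-0✓ 010-01 1-0001 1-0010 1-0100 1-1000 10-000✓ 10-011 10-100✓ 100-00✓ 100-10✓ 100-11✓ 1000-0✓ 1000-1✓ 10000-✓ 10001-✓ 1001-0✓ 10011-✓ 101-00✓ 10110- 11-001 11100-
Round 2: -00-00 -001-0 10--00 100--0 100-1- 1000--
PIs = {-00-00, -00011, -001-0, -10001, -10010, 001010, 010-01, 011111, 1-0001, 1-0010, 1-0100, 1-1000, 10--00, 10-011, 100--0, 100-1-, 1000--, 10110-, 11-001, 11100-}
Coverage chart:
  m0: -00-00 ←essential
  m3: -00011 ←essential
  m4: -00-00,-001-0
  m6: -001-0 ←essential
  m10: 001010 ←essential
  m17: -10001,010-01
  m18: -10010 ←essential
  m21: 010-01 ←essential
  m31: 011111 ←essential
  m32: -00-00,10--00,100--0,1000--
  m33: 1-0001,1000--
  m34: 1-0010,100--0,100-1-,1000--
  m35: -00011,10-011,100-1-,1000--
  m36: -00-00,-001-0,1-0100,10--00,100--0
  m38: -001-0,100--0,100-1-
  m39: 100-1- ←essential
  m40: 1-1000,10--00
  m43: 10-011 ←essential
  m44: 10--00,10110-
  m45: 10110- ←essential
  m49: -10001,1-0001,11-001
  m50: -10010,1-0010
  m52: 1-0100 ←essential
  m56: 1-1000,11100-
  m57: 11-001,11100-
Essential: -00-00, -00011, -001-0, -10010, 001010, 010-01, 011111, 1-0100, 10-011, 100-1-, 10110-

11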